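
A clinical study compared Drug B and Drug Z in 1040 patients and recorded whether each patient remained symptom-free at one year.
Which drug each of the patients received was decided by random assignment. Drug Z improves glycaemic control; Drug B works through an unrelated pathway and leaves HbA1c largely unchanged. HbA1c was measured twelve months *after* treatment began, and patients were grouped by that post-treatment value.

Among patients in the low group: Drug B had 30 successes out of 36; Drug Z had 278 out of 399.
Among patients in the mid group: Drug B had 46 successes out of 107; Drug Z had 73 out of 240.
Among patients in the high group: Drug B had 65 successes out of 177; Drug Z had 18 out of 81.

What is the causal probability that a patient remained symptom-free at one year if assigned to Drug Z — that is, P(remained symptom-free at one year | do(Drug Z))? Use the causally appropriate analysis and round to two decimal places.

HbA1c here is a post-treatment variable shaped by the drug; conditioning on it would introduce bias rather than remove it. The overall comparison is the causal one.
So P(outcome | do(Drug Z)) is just the pooled rate for Drug Z: 369/720 = 0.512.

0.51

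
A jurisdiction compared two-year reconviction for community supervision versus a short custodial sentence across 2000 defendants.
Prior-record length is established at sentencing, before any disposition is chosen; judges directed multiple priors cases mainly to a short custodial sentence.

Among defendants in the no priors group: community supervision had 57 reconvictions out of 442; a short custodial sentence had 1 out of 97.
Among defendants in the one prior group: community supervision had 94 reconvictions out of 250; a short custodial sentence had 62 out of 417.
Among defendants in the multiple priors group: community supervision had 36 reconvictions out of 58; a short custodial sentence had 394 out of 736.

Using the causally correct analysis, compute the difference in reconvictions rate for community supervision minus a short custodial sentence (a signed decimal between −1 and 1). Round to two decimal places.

The prior-record length-specific comparison favours a short custodial sentence throughout, but the pooled figures favour community supervision. The question is whether to condition on prior-record length.
Here prior-record length is a common cause — it drives both which disposition a case falls under and the outcome. The crude comparison mixes populations; the stratum-specific rates are the causally relevant ones.
Adjusting over the population distribution of prior-record length: 0.270·(0.129−0.010) + 0.334·(0.376−0.149) + 0.397·(0.621−0.535) = +0.142.

+0.14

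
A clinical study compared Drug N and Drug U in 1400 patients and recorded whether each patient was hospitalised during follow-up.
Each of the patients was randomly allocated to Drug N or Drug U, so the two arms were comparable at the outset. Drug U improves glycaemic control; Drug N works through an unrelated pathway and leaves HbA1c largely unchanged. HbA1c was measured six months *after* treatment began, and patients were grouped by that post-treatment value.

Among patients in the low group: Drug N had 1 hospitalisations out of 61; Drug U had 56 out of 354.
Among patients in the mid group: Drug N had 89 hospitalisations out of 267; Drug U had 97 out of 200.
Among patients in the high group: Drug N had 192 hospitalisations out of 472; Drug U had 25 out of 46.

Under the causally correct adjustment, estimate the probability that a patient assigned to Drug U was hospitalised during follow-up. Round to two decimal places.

Because the drug influences HbA1c, HbA1c is a post-treatment mediator, not a confounder. Stratifying on it would bias the estimate; the causal effect is the crude pooled difference.
So P(outcome | do(Drug U)) is just the pooled rate for Drug U: 178/600 = 0.297.

0.30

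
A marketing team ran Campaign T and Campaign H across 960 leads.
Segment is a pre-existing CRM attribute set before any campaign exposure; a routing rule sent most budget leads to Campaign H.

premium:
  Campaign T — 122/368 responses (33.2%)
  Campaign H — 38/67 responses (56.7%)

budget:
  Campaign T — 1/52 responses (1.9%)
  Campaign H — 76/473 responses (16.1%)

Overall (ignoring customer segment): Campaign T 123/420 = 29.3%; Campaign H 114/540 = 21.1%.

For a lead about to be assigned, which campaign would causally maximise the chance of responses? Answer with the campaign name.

The customer segment-specific comparison favours Campaign H throughout, but the pooled figures favour Campaign T. The question is whether to condition on customer segment.
The imbalance in customer segment arose from how leads were allocated, not from anything the campaign did; and customer segment independently affects the outcome. The pooled gap is confounded — condition on customer segment.
Within each level — premium: 33.2% vs 56.7%; budget: 1.9% vs 16.1% — Campaign H is higher every time.

Campaign H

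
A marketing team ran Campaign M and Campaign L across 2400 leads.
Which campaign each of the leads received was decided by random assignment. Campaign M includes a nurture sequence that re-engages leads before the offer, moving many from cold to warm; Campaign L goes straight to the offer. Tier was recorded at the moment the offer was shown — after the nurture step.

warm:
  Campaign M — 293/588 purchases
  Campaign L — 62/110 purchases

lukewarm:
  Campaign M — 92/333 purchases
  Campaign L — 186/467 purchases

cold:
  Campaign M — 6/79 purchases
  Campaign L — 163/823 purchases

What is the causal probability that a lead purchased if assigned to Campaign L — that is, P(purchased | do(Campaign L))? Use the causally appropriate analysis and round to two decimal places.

0.29

Engagement tier is recorded after the campaign and is itself shifted by it — it sits on the causal path from campaign to outcome. Conditioning on a mediator would strip out part of the effect we want; the pooled comparison gives the total causal effect.
So P(outcome | do(Campaign L)) is just the pooled rate for Campaign L: 411/1400 = 0.294.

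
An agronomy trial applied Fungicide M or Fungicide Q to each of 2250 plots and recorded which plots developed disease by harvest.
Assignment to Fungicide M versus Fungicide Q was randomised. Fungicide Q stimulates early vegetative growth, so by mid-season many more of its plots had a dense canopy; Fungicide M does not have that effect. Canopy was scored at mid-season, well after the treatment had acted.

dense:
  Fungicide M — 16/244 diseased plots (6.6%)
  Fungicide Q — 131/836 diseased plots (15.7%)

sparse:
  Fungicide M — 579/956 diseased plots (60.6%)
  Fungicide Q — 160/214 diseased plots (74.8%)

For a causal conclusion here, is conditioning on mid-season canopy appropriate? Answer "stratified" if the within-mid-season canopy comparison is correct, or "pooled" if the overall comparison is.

pooled

Because the fungicide influences mid-season canopy, mid-season canopy is a post-treatment mediator, not a confounder. Stratifying on it would bias the estimate; the causal effect is the crude pooled difference.
Pooled: Fungicide M 49.6% vs Fungicide Q 27.7%; Fungicide Q is lower overall.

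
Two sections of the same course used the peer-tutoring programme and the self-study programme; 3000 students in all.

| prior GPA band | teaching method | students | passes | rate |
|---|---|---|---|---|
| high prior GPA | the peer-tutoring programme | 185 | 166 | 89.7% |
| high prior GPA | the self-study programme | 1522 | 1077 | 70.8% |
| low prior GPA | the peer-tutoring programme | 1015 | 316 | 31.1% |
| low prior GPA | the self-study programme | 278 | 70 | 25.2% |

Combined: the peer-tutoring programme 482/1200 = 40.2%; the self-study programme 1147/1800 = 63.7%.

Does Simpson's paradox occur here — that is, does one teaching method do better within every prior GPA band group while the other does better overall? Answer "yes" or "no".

yes

Within each prior GPA band level (high prior GPA 89.7% vs 70.8%; low prior GPA 31.1% vs 25.2%), the peer-tutoring programme has the higher rate every time. Pooled: 40.2% vs 63.7% — the self-study programme has the higher rate overall. The two comparisons disagree.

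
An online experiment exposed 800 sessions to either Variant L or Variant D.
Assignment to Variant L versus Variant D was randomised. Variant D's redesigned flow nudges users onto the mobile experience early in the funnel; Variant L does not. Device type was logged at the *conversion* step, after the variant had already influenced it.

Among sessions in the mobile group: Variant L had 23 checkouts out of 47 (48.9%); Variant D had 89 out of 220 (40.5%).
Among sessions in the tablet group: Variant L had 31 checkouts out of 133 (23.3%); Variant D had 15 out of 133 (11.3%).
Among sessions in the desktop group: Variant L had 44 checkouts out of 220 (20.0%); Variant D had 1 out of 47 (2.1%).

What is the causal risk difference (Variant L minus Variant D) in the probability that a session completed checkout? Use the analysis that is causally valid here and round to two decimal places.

-0.02

Device type lies on the pathway variant → device type → outcome, so adjusting for it blocks the indirect effect. For the total causal effect of variant, use the unadjusted pooled rates.
The causal difference is the pooled difference: 0.245 − 0.263 = -0.018.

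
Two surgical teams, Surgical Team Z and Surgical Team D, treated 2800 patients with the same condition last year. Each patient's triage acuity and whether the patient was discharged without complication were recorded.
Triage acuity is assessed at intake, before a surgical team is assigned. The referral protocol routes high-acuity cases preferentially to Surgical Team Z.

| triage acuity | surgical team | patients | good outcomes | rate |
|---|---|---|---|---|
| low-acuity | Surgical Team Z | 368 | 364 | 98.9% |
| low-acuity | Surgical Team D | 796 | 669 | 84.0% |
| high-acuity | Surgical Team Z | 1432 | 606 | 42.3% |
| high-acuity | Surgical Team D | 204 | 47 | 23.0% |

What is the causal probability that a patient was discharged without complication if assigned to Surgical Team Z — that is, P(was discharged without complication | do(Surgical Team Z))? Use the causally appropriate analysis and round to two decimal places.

0.66

Triage acuity differs across surgical teams for reasons unrelated to any effect of the surgical team itself, and it separately predicts the outcome — a classic confounder. We must compare within triage acuity levels.
Standardising Surgical Team Z to the population triage acuity mix: 0.416·364/368 + 0.584·606/1432 = 0.658.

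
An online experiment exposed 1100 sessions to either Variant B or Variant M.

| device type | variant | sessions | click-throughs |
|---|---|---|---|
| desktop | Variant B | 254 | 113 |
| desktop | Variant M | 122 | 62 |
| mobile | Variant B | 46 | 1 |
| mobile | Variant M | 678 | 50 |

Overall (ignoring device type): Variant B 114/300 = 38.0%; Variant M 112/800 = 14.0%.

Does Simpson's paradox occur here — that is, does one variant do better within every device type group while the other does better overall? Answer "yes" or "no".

Within each device type level (desktop 44.5% vs 50.8%; mobile 2.2% vs 7.4%), Variant M has the higher rate every time. Pooled: 38.0% vs 14.0% — Variant B has the higher rate overall. The two comparisons disagree.

yes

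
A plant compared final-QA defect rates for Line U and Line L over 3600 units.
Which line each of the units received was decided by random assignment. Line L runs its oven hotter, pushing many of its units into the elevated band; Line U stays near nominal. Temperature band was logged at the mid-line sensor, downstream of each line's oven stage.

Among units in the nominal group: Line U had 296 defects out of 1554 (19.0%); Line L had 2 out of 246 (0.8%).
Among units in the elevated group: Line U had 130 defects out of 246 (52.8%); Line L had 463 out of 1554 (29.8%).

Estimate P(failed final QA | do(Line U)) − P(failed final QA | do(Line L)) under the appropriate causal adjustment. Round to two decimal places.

-0.02

Stratifying would compare lines among units the lines themselves sorted into in-process temperature band groups — a form of selection on an intermediate. The unconditioned pooled rates give the total causal effect.
The causal difference is the pooled difference: 0.237 − 0.258 = -0.022.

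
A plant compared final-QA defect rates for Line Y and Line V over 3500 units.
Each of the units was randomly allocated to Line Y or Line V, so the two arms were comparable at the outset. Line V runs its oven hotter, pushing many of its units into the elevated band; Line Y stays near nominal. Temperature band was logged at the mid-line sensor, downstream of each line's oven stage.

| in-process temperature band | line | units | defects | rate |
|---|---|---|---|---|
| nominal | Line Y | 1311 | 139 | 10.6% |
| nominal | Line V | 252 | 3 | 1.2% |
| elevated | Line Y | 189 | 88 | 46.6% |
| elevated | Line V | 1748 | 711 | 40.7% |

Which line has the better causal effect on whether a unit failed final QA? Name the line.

Line Y

The stratified and pooled comparisons disagree (Line V wins within each in-process temperature band; Line Y wins overall), so the answer turns on the causal role of in-process temperature band.
The distribution of in-process temperature band is itself part of what the line does — it is an intermediate outcome. Holding it fixed would remove that part of the effect; the total effect is the pooled difference.
Pooled: Line Y 15.1% vs Line V 35.7%; Line Y is lower overall.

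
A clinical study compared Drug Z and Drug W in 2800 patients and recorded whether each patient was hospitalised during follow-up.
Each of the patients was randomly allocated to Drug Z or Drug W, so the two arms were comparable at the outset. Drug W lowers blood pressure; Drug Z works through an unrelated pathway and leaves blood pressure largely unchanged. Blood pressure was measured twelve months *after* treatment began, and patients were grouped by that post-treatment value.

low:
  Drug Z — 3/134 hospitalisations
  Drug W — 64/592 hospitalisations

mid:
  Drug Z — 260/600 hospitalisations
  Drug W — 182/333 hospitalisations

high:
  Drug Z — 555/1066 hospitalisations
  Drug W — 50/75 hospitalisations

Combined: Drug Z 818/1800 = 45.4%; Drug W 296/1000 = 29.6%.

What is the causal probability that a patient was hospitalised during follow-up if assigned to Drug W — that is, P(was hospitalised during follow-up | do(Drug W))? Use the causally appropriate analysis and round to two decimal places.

The stratified and pooled comparisons disagree (Drug Z wins within each blood pressure; Drug W wins overall), so the answer turns on the causal role of blood pressure.
The distribution of blood pressure is itself part of what the drug does — it is an intermediate outcome. Holding it fixed would remove that part of the effect; the total effect is the pooled difference.
So P(outcome | do(Drug W)) is just the pooled rate for Drug W: 296/1000 = 0.296.

0.30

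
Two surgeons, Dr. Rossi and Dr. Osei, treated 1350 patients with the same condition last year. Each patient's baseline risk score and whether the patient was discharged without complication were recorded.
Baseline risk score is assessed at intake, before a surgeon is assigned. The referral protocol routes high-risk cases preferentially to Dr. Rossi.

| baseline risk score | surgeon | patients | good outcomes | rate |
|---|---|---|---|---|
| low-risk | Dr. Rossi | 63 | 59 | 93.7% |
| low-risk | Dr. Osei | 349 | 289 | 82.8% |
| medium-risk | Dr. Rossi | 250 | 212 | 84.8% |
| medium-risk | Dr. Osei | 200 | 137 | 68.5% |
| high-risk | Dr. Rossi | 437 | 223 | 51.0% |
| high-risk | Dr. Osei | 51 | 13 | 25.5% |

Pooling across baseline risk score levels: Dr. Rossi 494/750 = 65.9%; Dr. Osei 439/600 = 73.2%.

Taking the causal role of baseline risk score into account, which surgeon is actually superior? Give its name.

The stratified and pooled comparisons disagree (Dr. Rossi wins within each baseline risk score; Dr. Osei wins overall), so the answer turns on the causal role of baseline risk score.
Baseline risk score differs across surgeons for reasons unrelated to any effect of the surgeon itself, and it separately predicts the outcome — a classic confounder. We must compare within baseline risk score levels.
Within each level — low-risk: 93.7% vs 82.8%; medium-risk: 84.8% vs 68.5%; high-risk: 51.0% vs 25.5% — Dr. Rossi is higher every time.

Dr. Rossi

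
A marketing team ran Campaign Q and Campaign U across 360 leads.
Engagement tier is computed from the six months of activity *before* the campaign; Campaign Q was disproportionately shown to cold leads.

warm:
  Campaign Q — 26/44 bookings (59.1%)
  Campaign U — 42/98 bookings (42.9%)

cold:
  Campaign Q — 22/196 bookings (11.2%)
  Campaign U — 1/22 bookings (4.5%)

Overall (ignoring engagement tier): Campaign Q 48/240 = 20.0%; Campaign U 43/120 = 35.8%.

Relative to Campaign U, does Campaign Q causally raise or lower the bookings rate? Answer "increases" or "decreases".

increases

Here engagement tier is a common cause — it drives both which campaign a case falls under and the outcome. The crude comparison mixes populations; the stratum-specific rates are the causally relevant ones.
Within each level — warm: 59.1% vs 42.9%; cold: 11.2% vs 4.5% — Campaign Q is higher every time.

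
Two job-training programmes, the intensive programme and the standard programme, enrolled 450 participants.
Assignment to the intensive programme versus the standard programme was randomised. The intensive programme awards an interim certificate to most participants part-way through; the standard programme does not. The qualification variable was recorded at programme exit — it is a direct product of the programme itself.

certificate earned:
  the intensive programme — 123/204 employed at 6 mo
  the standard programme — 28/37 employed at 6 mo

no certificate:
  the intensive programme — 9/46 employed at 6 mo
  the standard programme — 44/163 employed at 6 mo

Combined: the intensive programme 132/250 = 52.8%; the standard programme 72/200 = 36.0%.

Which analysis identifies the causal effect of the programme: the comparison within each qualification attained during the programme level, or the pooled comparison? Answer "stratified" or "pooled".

Qualification attained during the programme here is a post-treatment variable shaped by the programme; conditioning on it would introduce bias rather than remove it. The overall comparison is the causal one.
Pooled: the intensive programme 52.8% vs the standard programme 36.0%; the intensive programme is higher overall.

pooled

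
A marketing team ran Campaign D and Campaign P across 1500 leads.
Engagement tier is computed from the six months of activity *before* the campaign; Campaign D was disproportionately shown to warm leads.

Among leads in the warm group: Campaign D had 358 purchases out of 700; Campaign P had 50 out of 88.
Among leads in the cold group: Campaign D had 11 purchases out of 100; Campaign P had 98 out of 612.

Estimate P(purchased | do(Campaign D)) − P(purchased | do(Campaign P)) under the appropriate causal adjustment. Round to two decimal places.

Engagement tier is set before the campaign has any effect — it is not caused by the campaign — and it independently drives the outcome. That makes it a confounder, so the causal comparison is within engagement tier levels.
Adjusting over the population distribution of engagement tier: 0.525·(0.511−0.568) + 0.475·(0.110−0.160) = -0.054.

-0.05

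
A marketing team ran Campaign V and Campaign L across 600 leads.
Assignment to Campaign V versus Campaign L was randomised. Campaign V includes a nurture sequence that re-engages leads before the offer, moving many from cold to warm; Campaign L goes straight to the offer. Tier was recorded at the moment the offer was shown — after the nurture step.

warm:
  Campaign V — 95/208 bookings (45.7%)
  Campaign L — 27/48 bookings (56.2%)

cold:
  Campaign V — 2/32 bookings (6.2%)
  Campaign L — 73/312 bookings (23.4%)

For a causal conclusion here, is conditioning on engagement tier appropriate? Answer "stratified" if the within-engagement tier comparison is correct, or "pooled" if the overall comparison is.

The engagement tier-specific comparison favours Campaign L throughout, but the pooled figures favour Campaign V. The question is whether to condition on engagement tier.
Engagement tier is downstream of the campaign. One should not condition on a consequence of treatment, so the overall rates are the right comparison.
Pooled: Campaign V 40.4% vs Campaign L 27.8%; Campaign V is higher overall.

pooled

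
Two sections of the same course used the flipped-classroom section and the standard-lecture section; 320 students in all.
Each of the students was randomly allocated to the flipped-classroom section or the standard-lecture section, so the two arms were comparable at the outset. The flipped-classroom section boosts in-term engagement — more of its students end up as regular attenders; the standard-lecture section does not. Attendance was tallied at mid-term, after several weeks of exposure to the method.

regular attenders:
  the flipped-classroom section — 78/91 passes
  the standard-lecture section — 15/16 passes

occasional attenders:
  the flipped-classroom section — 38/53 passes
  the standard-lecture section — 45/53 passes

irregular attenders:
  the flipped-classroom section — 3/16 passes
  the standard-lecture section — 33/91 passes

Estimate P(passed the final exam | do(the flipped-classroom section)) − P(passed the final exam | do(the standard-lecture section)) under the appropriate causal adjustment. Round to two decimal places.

+0.16

The distribution of mid-term attendance is itself part of what the teaching method does — it is an intermediate outcome. Holding it fixed would remove that part of the effect; the total effect is the pooled difference.
The causal difference is the pooled difference: 0.744 − 0.581 = +0.163.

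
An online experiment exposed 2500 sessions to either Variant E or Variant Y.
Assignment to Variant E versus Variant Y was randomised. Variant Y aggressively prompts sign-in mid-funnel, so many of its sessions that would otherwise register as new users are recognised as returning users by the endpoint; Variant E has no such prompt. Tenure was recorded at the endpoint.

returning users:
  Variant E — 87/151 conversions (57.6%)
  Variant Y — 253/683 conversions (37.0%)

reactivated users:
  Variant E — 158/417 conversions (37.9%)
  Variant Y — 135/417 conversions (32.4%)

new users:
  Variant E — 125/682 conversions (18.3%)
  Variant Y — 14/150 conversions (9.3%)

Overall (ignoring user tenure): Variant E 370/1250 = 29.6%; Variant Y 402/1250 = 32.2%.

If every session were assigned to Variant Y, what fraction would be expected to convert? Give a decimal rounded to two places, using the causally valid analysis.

0.32

The user tenure-specific comparison favours Variant E throughout, but the pooled figures favour Variant Y. The question is whether to condition on user tenure.
User tenure here is a post-treatment variable shaped by the variant; conditioning on it would introduce bias rather than remove it. The overall comparison is the causal one.
So P(outcome | do(Variant Y)) is just the pooled rate for Variant Y: 402/1250 = 0.322.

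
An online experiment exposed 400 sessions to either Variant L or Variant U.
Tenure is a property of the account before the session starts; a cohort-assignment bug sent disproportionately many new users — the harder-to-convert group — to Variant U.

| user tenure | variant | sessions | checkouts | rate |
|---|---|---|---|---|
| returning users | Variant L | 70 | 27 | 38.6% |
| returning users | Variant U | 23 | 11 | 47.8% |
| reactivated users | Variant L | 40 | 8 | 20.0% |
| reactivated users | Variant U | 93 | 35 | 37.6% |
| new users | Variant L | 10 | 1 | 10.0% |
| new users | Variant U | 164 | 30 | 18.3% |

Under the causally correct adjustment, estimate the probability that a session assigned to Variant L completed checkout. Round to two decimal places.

The user tenure-specific comparison favours Variant U throughout, but the pooled figures favour Variant L. The question is whether to condition on user tenure.
Since user tenure is a pre-existing factor (not a product of the variant) and it affects the outcome on its own, it is a confounder. The stratified rates, not the pooled rate, identify the causal effect.
Standardising Variant L to the population user tenure mix: 0.233·27/70 + 0.333·8/40 + 0.435·1/10 = 0.200.

0.20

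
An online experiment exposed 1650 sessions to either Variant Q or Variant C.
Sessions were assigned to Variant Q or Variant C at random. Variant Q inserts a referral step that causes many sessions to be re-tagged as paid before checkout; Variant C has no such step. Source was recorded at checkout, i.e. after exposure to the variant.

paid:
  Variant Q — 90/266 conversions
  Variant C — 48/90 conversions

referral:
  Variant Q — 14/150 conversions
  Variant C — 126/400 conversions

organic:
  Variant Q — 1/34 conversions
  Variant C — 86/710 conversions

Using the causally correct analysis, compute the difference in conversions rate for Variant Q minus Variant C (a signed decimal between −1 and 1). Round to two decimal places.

+0.02

Because the variant influences traffic source, traffic source is a post-treatment mediator, not a confounder. Stratifying on it would bias the estimate; the causal effect is the crude pooled difference.
The causal difference is the pooled difference: 0.233 − 0.217 = +0.017.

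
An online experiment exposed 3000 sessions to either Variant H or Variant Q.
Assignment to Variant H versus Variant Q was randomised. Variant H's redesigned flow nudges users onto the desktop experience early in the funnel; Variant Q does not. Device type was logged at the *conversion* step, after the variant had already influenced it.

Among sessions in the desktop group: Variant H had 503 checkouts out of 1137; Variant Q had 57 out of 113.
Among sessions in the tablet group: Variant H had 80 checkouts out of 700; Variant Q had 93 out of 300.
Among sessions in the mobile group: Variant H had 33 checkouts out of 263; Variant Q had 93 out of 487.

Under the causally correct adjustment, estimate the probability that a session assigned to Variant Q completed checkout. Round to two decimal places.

0.27

Variant Q is higher inside every device type stratum but Variant H is higher in aggregate. Whether to stratify depends on how device type relates to the variant.
Device type is downstream of the variant. One should not condition on a consequence of treatment, so the overall rates are the right comparison.
So P(outcome | do(Variant Q)) is just the pooled rate for Variant Q: 243/900 = 0.270.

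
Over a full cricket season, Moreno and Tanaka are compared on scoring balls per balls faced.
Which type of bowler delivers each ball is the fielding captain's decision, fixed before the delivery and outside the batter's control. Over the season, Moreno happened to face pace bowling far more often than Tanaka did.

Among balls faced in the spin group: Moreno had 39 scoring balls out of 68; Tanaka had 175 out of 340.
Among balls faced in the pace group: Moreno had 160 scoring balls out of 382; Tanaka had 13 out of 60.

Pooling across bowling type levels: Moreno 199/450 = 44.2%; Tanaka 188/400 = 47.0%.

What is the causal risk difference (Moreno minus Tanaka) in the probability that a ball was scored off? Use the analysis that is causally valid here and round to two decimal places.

The stratified and pooled comparisons disagree (Moreno wins within each bowling type; Tanaka wins overall), so the answer turns on the causal role of bowling type.
Bowling type is set before the player has any effect — it is not caused by the player — and it independently drives the outcome. That makes it a confounder, so the causal comparison is within bowling type levels.
Adjusting over the population distribution of bowling type: 0.480·(0.574−0.515) + 0.520·(0.419−0.217) = +0.133.

+0.13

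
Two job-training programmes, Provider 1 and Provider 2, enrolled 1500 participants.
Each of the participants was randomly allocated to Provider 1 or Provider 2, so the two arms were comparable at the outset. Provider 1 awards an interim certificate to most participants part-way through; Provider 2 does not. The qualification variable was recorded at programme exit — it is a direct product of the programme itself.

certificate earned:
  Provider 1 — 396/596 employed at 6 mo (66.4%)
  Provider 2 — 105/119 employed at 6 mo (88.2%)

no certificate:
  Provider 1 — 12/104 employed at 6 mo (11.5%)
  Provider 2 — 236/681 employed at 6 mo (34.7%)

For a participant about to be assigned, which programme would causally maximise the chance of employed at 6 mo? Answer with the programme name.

Qualification attained during the programme is downstream of the programme. One should not condition on a consequence of treatment, so the overall rates are the right comparison.
Pooled: Provider 1 58.3% vs Provider 2 42.6%; Provider 1 is higher overall.

Provider 1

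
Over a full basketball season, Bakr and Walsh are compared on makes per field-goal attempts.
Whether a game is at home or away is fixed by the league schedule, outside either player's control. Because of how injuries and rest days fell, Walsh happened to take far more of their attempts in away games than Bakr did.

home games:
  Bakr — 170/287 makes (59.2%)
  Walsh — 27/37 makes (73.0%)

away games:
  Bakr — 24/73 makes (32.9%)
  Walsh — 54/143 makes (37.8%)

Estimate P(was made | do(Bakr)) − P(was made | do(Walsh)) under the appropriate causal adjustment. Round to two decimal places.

-0.10

Walsh is higher inside every game venue stratum but Bakr is higher in aggregate. Whether to stratify depends on how game venue relates to the player.
Game venue differs across players for reasons unrelated to any effect of the player itself, and it separately predicts the outcome — a classic confounder. We must compare within game venue levels.
Adjusting over the population distribution of game venue: 0.600·(0.592−0.730) + 0.400·(0.329−0.378) = -0.102.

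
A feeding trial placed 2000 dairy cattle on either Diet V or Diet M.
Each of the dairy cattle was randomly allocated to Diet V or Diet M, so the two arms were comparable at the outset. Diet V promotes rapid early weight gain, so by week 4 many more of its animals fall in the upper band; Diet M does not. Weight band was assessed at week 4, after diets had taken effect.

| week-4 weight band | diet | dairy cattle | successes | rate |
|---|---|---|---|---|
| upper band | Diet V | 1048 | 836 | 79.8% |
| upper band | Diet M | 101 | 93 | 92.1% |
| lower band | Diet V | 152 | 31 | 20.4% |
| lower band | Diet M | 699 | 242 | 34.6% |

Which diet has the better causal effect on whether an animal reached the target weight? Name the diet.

Diet V

The stratified and pooled comparisons disagree (Diet M wins within each week-4 weight band; Diet V wins overall), so the answer turns on the causal role of week-4 weight band.
Week-4 weight band lies on the pathway diet → week-4 weight band → outcome, so adjusting for it blocks the indirect effect. For the total causal effect of diet, use the unadjusted pooled rates.
Pooled: Diet V 72.2% vs Diet M 41.9%; Diet V is higher overall.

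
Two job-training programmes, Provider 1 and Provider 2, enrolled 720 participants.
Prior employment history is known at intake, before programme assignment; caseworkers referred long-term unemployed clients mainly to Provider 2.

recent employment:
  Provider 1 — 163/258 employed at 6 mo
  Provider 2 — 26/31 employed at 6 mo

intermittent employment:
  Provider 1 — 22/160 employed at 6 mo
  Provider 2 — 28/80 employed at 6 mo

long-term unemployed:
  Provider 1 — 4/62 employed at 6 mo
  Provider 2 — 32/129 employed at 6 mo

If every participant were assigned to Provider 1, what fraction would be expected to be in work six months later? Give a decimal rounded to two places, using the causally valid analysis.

0.32

Provider 2 is higher inside every prior employment history stratum but Provider 1 is higher in aggregate. Whether to stratify depends on how prior employment history relates to the programme.
Prior employment history satisfies the back-door criterion: it is not a descendant of the programme, and it blocks the spurious path from programme to outcome. Adjusting for it (i.e., using the within-prior employment history rates) gives the causal effect.
Standardising Provider 1 to the population prior employment history mix: 0.401·163/258 + 0.333·22/160 + 0.265·4/62 = 0.317.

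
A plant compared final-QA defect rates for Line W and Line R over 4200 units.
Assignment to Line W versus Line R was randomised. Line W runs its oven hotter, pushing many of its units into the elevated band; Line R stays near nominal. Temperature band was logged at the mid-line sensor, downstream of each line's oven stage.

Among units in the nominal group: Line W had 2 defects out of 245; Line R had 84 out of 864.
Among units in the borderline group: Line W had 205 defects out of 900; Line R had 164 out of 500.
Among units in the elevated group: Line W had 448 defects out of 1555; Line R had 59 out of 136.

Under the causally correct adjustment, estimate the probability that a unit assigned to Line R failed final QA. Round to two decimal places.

The distribution of in-process temperature band is itself part of what the line does — it is an intermediate outcome. Holding it fixed would remove that part of the effect; the total effect is the pooled difference.
So P(outcome | do(Line R)) is just the pooled rate for Line R: 307/1500 = 0.205.

0.20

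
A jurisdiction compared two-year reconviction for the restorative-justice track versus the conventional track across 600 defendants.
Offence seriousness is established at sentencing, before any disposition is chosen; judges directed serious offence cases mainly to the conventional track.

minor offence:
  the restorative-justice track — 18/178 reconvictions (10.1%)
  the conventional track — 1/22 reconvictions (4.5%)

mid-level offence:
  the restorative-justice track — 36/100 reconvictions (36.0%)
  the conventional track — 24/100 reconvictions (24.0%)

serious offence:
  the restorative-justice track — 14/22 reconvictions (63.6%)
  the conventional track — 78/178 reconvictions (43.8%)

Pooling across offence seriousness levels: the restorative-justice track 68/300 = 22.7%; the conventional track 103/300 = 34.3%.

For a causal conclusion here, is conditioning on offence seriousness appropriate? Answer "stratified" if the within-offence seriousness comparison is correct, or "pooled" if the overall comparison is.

stratified

Here offence seriousness is a common cause — it drives both which disposition a case falls under and the outcome. The crude comparison mixes populations; the stratum-specific rates are the causally relevant ones.
Within each level — minor offence: 10.1% vs 4.5%; mid-level offence: 36.0% vs 24.0%; serious offence: 63.6% vs 43.8% — the conventional track is lower every time.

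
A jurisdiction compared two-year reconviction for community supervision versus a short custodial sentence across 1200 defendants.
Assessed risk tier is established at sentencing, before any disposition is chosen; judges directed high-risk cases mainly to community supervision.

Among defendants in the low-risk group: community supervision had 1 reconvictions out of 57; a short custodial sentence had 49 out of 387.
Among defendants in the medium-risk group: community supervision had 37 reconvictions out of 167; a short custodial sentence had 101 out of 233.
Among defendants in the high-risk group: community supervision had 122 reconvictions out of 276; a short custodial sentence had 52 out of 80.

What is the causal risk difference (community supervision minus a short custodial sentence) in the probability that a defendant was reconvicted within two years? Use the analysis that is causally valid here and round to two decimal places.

Within every assessed risk tier level community supervision has the lower rate, yet pooled a short custodial sentence does — Simpson's reversal.
Since assessed risk tier is a pre-existing factor (not a product of the disposition) and it affects the outcome on its own, it is a confounder. The stratified rates, not the pooled rate, identify the causal effect.
Adjusting over the population distribution of assessed risk tier: 0.370·(0.018−0.127) + 0.333·(0.222−0.433) + 0.297·(0.442−0.650) = -0.173.

-0.17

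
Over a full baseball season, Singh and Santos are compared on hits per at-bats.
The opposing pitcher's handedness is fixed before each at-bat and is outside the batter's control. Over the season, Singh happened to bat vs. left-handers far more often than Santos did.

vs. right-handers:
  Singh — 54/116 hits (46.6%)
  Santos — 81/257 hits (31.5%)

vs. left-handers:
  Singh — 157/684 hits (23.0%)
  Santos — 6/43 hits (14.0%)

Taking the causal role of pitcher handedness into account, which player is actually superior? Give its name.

The stratified and pooled comparisons disagree (Singh wins within each pitcher handedness; Santos wins overall), so the answer turns on the causal role of pitcher handedness.
Pitcher handedness differs across players for reasons unrelated to any effect of the player itself, and it separately predicts the outcome — a classic confounder. We must compare within pitcher handedness levels.
Within each level — vs. right-handers: 46.6% vs 31.5%; vs. left-handers: 23.0% vs 14.0% — Singh is higher every time.

Singh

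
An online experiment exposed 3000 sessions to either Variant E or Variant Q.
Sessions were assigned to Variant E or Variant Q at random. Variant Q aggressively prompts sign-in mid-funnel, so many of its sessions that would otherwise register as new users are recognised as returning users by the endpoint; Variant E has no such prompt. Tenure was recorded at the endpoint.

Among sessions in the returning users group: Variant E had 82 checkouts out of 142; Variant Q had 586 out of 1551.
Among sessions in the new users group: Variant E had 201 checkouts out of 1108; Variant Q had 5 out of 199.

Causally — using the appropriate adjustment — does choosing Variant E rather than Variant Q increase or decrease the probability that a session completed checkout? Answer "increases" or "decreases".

decreases

Stratifying would compare variants among sessions the variants themselves sorted into user tenure groups — a form of selection on an intermediate. The unconditioned pooled rates give the total causal effect.
Pooled: Variant E 22.6% vs Variant Q 33.8%; Variant Q is higher overall.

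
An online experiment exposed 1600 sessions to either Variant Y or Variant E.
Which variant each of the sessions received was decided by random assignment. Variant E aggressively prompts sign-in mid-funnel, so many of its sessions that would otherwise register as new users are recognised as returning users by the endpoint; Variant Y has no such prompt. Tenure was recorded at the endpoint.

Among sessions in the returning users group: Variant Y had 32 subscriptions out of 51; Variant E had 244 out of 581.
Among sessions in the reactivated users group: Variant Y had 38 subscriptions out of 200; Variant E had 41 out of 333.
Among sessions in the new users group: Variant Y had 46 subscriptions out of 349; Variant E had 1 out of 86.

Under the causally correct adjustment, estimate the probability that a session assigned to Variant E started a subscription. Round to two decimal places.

0.29

The user tenure-specific comparison favours Variant Y throughout, but the pooled figures favour Variant E. The question is whether to condition on user tenure.
Stratifying would compare variants among sessions the variants themselves sorted into user tenure groups — a form of selection on an intermediate. The unconditioned pooled rates give the total causal effect.
So P(outcome | do(Variant E)) is just the pooled rate for Variant E: 286/1000 = 0.286.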